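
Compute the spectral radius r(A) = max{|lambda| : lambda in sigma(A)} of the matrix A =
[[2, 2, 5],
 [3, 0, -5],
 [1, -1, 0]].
r(A) ≈ 4.0614

The eigenvalues of A are the roots of its characteristic polynomial. With M = A (coefficients from the trace, the sum of principal 2x2 minors, and det A):
  p(λ) = det(λ I - M) = λ^3 - 2λ^2 - 16λ + 35.
No integer candidate from the rational root theorem (±divisors of 35) is a root, so the roots are irrational. The cubic discriminant is Δ = 5613 > 0, so there are three distinct real roots. p(-5) = -60 and p(-4) = 3 have opposite signs, so a root lies in (-5, -4); Newton's method refines it to λ ≈ -4.0614. p(2) = 3 and p(3) = -4 have opposite signs, so a root lies in (2, 3); Newton's method refines it to λ ≈ 2.2774. p(3) = -4 and p(4) = 3 have opposite signs, so a root lies in (3, 4); Newton's method refines it to λ ≈ 3.784. Check (Vieta): the three roots sum to 2, matching tr M = 2.
Thus the eigenvalues (to 4 decimals) are -4.0614 (modulus 4.0614); 2.2774 (modulus 2.2774); 3.784 (modulus 3.784). The spectral radius is the largest modulus: r(A) ≈ 4.0614. (Cross-check: r(A) ≤ ||A||_2 ≈ 7.2525; equality holds whenever A is normal, though it can also hold for some non-normal A.)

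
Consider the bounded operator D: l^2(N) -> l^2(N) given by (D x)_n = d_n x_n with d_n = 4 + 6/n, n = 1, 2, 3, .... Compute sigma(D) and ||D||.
sigma(D) = {4 + 6/n : n ≥ 1} ∪ {4}; ||D|| = 10

A bounded diagonal operator on l^2 with diagonal entries d_n has spectrum equal to the closure of {d_n : n ≥ 1}: every d_n is an eigenvalue (with eigenvector e_n), so {d_n} ⊂ sigma(D); the spectrum is closed, so its closure is too; and for lambda not in the closure, (D - lambda I) has bounded inverse (the diagonal entries 1/(d_n - lambda) are bounded). For our sequence d_n = 4 + 6/n, n = 1, 2, 3, ...:
  - {d_n} = {4 + 6/n : n ≥ 1}; the only limit point is 4
  - closure = {4 + 6/n : n ≥ 1} ∪ {4}
For the norm: a diagonal operator has ||D|| = sup_n |d_n|. Here d_n = 4 + 6/n is positive and decreasing, so sup_n |d_n| = d_1 = 4 + 6 = 10. So ||D|| = 10.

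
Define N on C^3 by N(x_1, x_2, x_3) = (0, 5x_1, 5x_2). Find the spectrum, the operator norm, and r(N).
sigma(N) = {0}; ||N|| = 5; r(N) = 0. (N is nilpotent with N^3 = 0.)

On C^3, N is a strictly lower-triangular matrix with 5 on the subdiagonal and zeros elsewhere, so its characteristic polynomial is lambda^3 and every eigenvalue is 0: sigma(N) = {0}. For the operator norm, N e_i = 5e_{i+1} for i = 1, ..., 2 and N e_3 = 0, so the singular values of N are 5 (with multiplicity 2) and 0; hence ||N|| = 5. The spectral radius r(N) = max|lambda| = 0. Note ||N|| > r(N) — characteristic of non-normal nilpotent operators. Indeed N^3 = 0.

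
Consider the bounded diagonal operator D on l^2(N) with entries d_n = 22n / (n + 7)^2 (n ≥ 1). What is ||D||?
||D|| = 11/14 (attained at n = 7)

For D diagonal, ||D|| = sup_n |d_n|. Treat f(x) = 22x / (x + 7)^2 for real x > 0. By the quotient rule, f'(x) = 22(7 - x)/(x + 7)^3, which is positive for x < 7 and negative for x > 7. So f has a unique maximum at x = 7, and since 7 is a positive integer, the supremum over n ≥ 1 is attained at n = 7: d_7 = 22·7/(7 + 7)^2 = 22·7/196 = 11/14. Hence ||D|| = 11/14.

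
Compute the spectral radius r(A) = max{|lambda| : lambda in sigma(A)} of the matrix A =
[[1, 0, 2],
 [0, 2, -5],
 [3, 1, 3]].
r(A) ≈ 3.2521

The eigenvalues of A are the roots of its characteristic polynomial. With M = A (coefficients from the trace, the sum of principal 2x2 minors, and det A):
  p(λ) = det(λ I - M) = λ^3 - 6λ^2 + 10λ + 1.
No integer candidate from the rational root theorem (±divisors of 1) is a root, so the roots are irrational. The cubic discriminant is Δ = -643 < 0, so there is one real root and a complex-conjugate pair. p(-1) = -16 and p(0) = 1 have opposite signs, so a root lies in (-1, 0); Newton's method refines it to λ ≈ -0.0946. Dividing out (λ - (-0.0946)) leaves approximately λ^2 - 6.0946λ + 10.5762. For λ^2 - 6.0946λ + 10.5762 the discriminant is -5.1614. It is negative, so the remaining roots are the complex-conjugate pair λ ≈ 3.0473 ± 1.1359i. Their product equals the constant term, so |λ|^2 ≈ 10.5762 and |λ| ≈ 3.2521.
Thus the eigenvalues (to 4 decimals) are -0.0946 (modulus 0.0946); 3.0473 ± 1.1359i (modulus 3.2521). The spectral radius is the largest modulus: r(A) ≈ 3.2521. (Cross-check: r(A) ≤ ||A||_2 ≈ 6.5318; equality holds whenever A is normal, though it can also hold for some non-normal A.)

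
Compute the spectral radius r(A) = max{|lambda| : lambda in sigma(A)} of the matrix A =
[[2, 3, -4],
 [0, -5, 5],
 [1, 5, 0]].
r(A) ≈ 7.8451

The eigenvalues of A are the roots of its characteristic polynomial. With M = A (coefficients from the trace, the sum of principal 2x2 minors, and det A):
  p(λ) = det(λ I - M) = λ^3 + 3λ^2 - 31λ + 55.
No integer candidate from the rational root theorem (±divisors of 55) is a root, so the roots are irrational. The cubic discriminant is Δ = -51872 < 0, so there is one real root and a complex-conjugate pair. p(-8) = -17 and p(-7) = 76 have opposite signs, so a root lies in (-8, -7); Newton's method refines it to λ ≈ -7.8451. Dividing out (λ - (-7.8451)) leaves approximately λ^2 - 4.8451λ + 7.0107. For λ^2 - 4.8451λ + 7.0107 the discriminant is -4.5675. It is negative, so the remaining roots are the complex-conjugate pair λ ≈ 2.4226 ± 1.0686i. Their product equals the constant term, so |λ|^2 ≈ 7.0107 and |λ| ≈ 2.6478.
Thus the eigenvalues (to 4 decimals) are -7.8451 (modulus 7.8451); 2.4226 ± 1.0686i (modulus 2.6478). The spectral radius is the largest modulus: r(A) ≈ 7.8451. (Cross-check: r(A) ≤ ||A||_2 ≈ 9.4998; equality holds whenever A is normal, though it can also hold for some non-normal A.)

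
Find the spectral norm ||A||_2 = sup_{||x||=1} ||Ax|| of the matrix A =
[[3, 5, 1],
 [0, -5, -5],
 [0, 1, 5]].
||A||_2 ≈ 9.3848 (= sqrt(largest eigenvalue of A^T A))

||A||_2 = sigma_max(A) = sqrt(lambda_max(A^T A)). Form the symmetric matrix M = A^T A =
[[9, 15, 3],
 [15, 51, 35],
 [3, 35, 51]].
Its characteristic polynomial (trace, sum of principal 2x2 minors, determinant of M give the coefficients) is
  p(λ) = det(λ I - M) = λ^3 - 111λ^2 + 2060λ - 3600.
No integer candidate from the rational root theorem (±divisors of 3600) is a root, so the roots are irrational. The cubic discriminant is Δ = 12091493200 > 0, so there are three distinct real roots. p(1) = -1650 and p(2) = 84 have opposite signs, so a root lies in (1, 2); Newton's method refines it to λ ≈ 1.9486. p(20) = 1200 and p(21) = -30 have opposite signs, so a root lies in (20, 21); Newton's method refines it to λ ≈ 20.9765. p(88) = -432 and p(89) = 5478 have opposite signs, so a root lies in (88, 89); Newton's method refines it to λ ≈ 88.0749. Check (Vieta): the three roots sum to 111, matching tr M = 111.
So the eigenvalues of A^T A are ≈ 1.9486, 20.9765, 88.0749 (all ≥ 0, as they must be for A^T A). The largest is λ_max ≈ 88.0749, hence ||A||_2 = sqrt(λ_max) ≈ 9.3848.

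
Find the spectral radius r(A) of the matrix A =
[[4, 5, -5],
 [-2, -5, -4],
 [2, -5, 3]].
r(A) ≈ 6.7964

The eigenvalues of A are the roots of its characteristic polynomial. With M = A (coefficients from the trace, the sum of principal 2x2 minors, and det A):
  p(λ) = det(λ I - M) = λ^3 - 2λ^2 - 23λ + 250.
No integer candidate from the rational root theorem (±divisors of 250) is a root, so the roots are irrational. The cubic discriminant is Δ = -1421716 < 0, so there is one real root and a complex-conjugate pair. p(-7) = -30 and p(-6) = 100 have opposite signs, so a root lies in (-7, -6); Newton's method refines it to λ ≈ -6.7964. Dividing out (λ - (-6.7964)) leaves approximately λ^2 - 8.7964λ + 36.7841. For λ^2 - 8.7964λ + 36.7841 the discriminant is -69.7595. It is negative, so the remaining roots are the complex-conjugate pair λ ≈ 4.3982 ± 4.1761i. Their product equals the constant term, so |λ|^2 ≈ 36.7841 and |λ| ≈ 6.065.
Thus the eigenvalues (to 4 decimals) are -6.7964 (modulus 6.7964); 4.3982 ± 4.1761i (modulus 6.065). The spectral radius is the largest modulus: r(A) ≈ 6.7964. (Cross-check: r(A) ≤ ||A||_2 ≈ 9.6031; equality holds whenever A is normal, though it can also hold for some non-normal A.)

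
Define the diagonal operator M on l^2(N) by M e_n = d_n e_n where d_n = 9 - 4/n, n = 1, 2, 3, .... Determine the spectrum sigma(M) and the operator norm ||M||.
sigma(M) = {9 - 4/n : n ≥ 1} ∪ {9}; ||M|| = 9

A bounded diagonal operator on l^2 with diagonal entries d_n has spectrum equal to the closure of {d_n : n ≥ 1}: every d_n is an eigenvalue (with eigenvector e_n), so {d_n} ⊂ sigma(M); the spectrum is closed, so its closure is too; and for lambda not in the closure, (M - lambda I) has bounded inverse (the diagonal entries 1/(d_n - lambda) are bounded). For our sequence d_n = 9 - 4/n, n = 1, 2, 3, ...:
  - {d_n} = {9 - 4/n : n ≥ 1}; the only limit point is 9
  - closure = {9 - 4/n : n ≥ 1} ∪ {9}
For the norm: a diagonal operator has ||M|| = sup_n |d_n|. Here d_n = 9 - 4/n increases monotonically from d_1 = 5 toward 9, with all terms in [5, 9); so sup_n |d_n| = 9 (the supremum is the limit, not attained). So ||M|| = 9.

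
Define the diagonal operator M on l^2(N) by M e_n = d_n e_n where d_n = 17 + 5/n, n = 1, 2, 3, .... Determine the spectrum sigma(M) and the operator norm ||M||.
sigma(M) = {17 + 5/n : n ≥ 1} ∪ {17}; ||M|| = 22

A bounded diagonal operator on l^2 with diagonal entries d_n has spectrum equal to the closure of {d_n : n ≥ 1}: every d_n is an eigenvalue (with eigenvector e_n), so {d_n} ⊂ sigma(M); the spectrum is closed, so its closure is too; and for lambda not in the closure, (M - lambda I) has bounded inverse (the diagonal entries 1/(d_n - lambda) are bounded). For our sequence d_n = 17 + 5/n, n = 1, 2, 3, ...:
  - {d_n} = {17 + 5/n : n ≥ 1}; the only limit point is 17
  - closure = {17 + 5/n : n ≥ 1} ∪ {17}
For the norm: a diagonal operator has ||M|| = sup_n |d_n|. Here d_n = 17 + 5/n is positive and decreasing, so sup_n |d_n| = d_1 = 17 + 5 = 22. So ||M|| = 22.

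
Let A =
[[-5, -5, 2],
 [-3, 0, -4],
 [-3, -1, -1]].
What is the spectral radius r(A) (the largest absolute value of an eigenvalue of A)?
r(A) ≈ 7.4226

The eigenvalues of A are the roots of its characteristic polynomial. With M = A (coefficients from the trace, the sum of principal 2x2 minors, and det A):
  p(λ) = det(λ I - M) = λ^3 + 6λ^2 - 8λ + 19.
No integer candidate from the rational root theorem (±divisors of 19) is a root, so the roots are irrational. The cubic discriminant is Δ = -38227 < 0, so there is one real root and a complex-conjugate pair. p(-8) = -45 and p(-7) = 26 have opposite signs, so a root lies in (-8, -7); Newton's method refines it to λ ≈ -7.4226. Dividing out (λ - (-7.4226)) leaves approximately λ^2 - 1.4226λ + 2.5597. For λ^2 - 1.4226λ + 2.5597 the discriminant is -8.215. It is negative, so the remaining roots are the complex-conjugate pair λ ≈ 0.7113 ± 1.4331i. Their product equals the constant term, so |λ|^2 ≈ 2.5597 and |λ| ≈ 1.5999.
Thus the eigenvalues (to 4 decimals) are -7.4226 (modulus 7.4226); 0.7113 ± 1.4331i (modulus 1.5999). The spectral radius is the largest modulus: r(A) ≈ 7.4226. (Cross-check: r(A) ≤ ||A||_2 ≈ 7.9879; equality holds whenever A is normal, though it can also hold for some non-normal A.)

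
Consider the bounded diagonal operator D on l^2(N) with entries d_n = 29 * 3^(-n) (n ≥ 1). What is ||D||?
||D|| = 29/3 (attained at n = 1)

For D diagonal, ||D|| = sup_n |d_n|. The sequence d_n = 29 * 3^(-n) is positive and strictly decreasing (ratio 3^(-1) < 1), so the supremum is d_1 = 29/3. Hence ||D|| = 29/3.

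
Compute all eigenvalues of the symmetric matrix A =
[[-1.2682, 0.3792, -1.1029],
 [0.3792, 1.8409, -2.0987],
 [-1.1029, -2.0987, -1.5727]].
sigma(A) ≈ {-3, -1, 3}

A is real symmetric, so its spectrum consists of real eigenvalues. Expanding the characteristic polynomial of the displayed matrix gives
  det(λ I - A) = p(λ) = λ^3 + (1)λ^2 + (-9)λ + (-9).
Solving p(λ) = 0 yields eigenvalues ≈ -3, -1, 3. (A is shown rounded to 4 decimals, so these recover the underlying integer eigenvalues to within that precision.)
Verification: the trace of A = -1 equals the sum of eigenvalues -1, and det(A) ≈ 8.9998 matches the eigenvalue product 9.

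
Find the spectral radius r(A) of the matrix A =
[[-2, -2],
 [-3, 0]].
r(A) = (2 + sqrt(28))/2 ≈ 3.6458

The eigenvalues of A are the roots of its characteristic polynomial. With M = A (coefficients from the trace and determinant):
  p(λ) = det(λ I - M) = λ^2 + 2λ - 6.
For λ^2 + 2λ - 6 the discriminant is 28. It is nonnegative but not a perfect square, so the roots are real and irrational: λ = (-2 ± sqrt(28))/2 ≈ 1.6458, -3.6458.
Thus the eigenvalues (to 4 decimals) are 1.6458 (modulus 1.6458); -3.6458 (modulus 3.6458). The spectral radius is the largest modulus: r(A) = (2 + sqrt(28))/2 ≈ 3.6458. (Cross-check: r(A) ≤ ||A||_2 ≈ 3.8106; equality holds whenever A is normal, though it can also hold for some non-normal A.)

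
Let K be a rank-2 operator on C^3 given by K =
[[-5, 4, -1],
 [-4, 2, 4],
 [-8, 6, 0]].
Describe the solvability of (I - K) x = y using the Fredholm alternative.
(I - K) is invertible (det(I - K) = -22 ≠ 0), so for every y in C^3 the equation (I - K) x = y has a unique solution.

K has rank 2 and factors as K = U V^T = u1 v1^T + u2 v2^T with u1 = (-2, -1, -3), v1 = (2, -2, 2), u2 = (-1, -2, -2), v2 = (1, 0, -3) (multiplying out reproduces the displayed K). The nonzero eigenvalues of U V^T coincide with those of the 2 x 2 matrix G = V^T U = [[v1·u1, v1·u2], [v2·u1, v2·u2]] = [[-8, -2], [7, 5]], and by the Sylvester determinant identity det(I_3 - U V^T) = det(I_2 - V^T U) = det([[9, 2], [-7, -4]]) = (9)(-4) - (2)(-7) = -22. (Direct check: I - K =
[[6, -4, 1],
 [4, -1, -4],
 [8, -6, 1]]
has determinant -22.) The finite-dimensional Fredholm alternative says: either (I - K) is invertible, or ker(I - K) ≠ {0} and then range(I - K) = ker((I - K)^*)^⊥, with dim ker(I - K) = dim ker((I - K)^*). Since det(I - K) ≠ 0, 1 is not an eigenvalue of K and ker(I - K) = {0}, so we are in the first case: for every y there is a unique x = (I - K)^(-1) y. (Explicitly, by the Woodbury identity, (I - U V^T)^(-1) = I + U (I_2 - G)^(-1) V^T.)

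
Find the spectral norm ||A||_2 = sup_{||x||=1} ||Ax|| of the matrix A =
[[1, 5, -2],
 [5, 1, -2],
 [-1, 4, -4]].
||A||_2 ≈ 8.0521 (= sqrt(largest eigenvalue of A^T A))

||A||_2 = sigma_max(A) = sqrt(lambda_max(A^T A)). Form the symmetric matrix M = A^T A =
[[27, 6, -8],
 [6, 42, -28],
 [-8, -28, 24]].
Its characteristic polynomial (trace, sum of principal 2x2 minors, determinant of M give the coefficients) is
  p(λ) = det(λ I - M) = λ^3 - 93λ^2 + 1906λ - 5184.
No integer candidate from the rational root theorem (±divisors of 5184) is a root, so the roots are irrational. The cubic discriminant is Δ = 2859214532 > 0, so there are three distinct real roots. p(3) = -276 and p(4) = 1016 have opposite signs, so a root lies in (3, 4); Newton's method refines it to λ ≈ 3.2032. p(24) = 816 and p(25) = -34 have opposite signs, so a root lies in (24, 25); Newton's method refines it to λ ≈ 24.9608. p(64) = -1984 and p(65) = 406 have opposite signs, so a root lies in (64, 65); Newton's method refines it to λ ≈ 64.8359. Check (Vieta): the three roots sum to 93, matching tr M = 93.
So the eigenvalues of A^T A are ≈ 3.2032, 24.9608, 64.8359 (all ≥ 0, as they must be for A^T A). The largest is λ_max ≈ 64.8359, hence ||A||_2 = sqrt(λ_max) ≈ 8.0521.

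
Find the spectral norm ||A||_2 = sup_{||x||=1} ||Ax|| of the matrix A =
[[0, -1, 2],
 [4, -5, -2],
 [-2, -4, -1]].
||A||_2 ≈ 7.1767 (= sqrt(largest eigenvalue of A^T A))

||A||_2 = sigma_max(A) = sqrt(lambda_max(A^T A)). Form the symmetric matrix M = A^T A =
[[20, -12, -6],
 [-12, 42, 12],
 [-6, 12, 9]].
Its characteristic polynomial (trace, sum of principal 2x2 minors, determinant of M give the coefficients) is
  p(λ) = det(λ I - M) = λ^3 - 71λ^2 + 1074λ - 3600.
No integer candidate from the rational root theorem (±divisors of 3600) is a root, so the roots are irrational. The cubic discriminant is Δ = 296760420 > 0, so there are three distinct real roots. p(4) = -376 and p(5) = 120 have opposite signs, so a root lies in (4, 5); Newton's method refines it to λ ≈ 4.7356. p(14) = 264 and p(15) = -90 have opposite signs, so a root lies in (14, 15); Newton's method refines it to λ ≈ 14.7598. p(51) = -846 and p(52) = 872 have opposite signs, so a root lies in (51, 52); Newton's method refines it to λ ≈ 51.5046. Check (Vieta): the three roots sum to 71, matching tr M = 71.
So the eigenvalues of A^T A are ≈ 4.7356, 14.7598, 51.5046 (all ≥ 0, as they must be for A^T A). The largest is λ_max ≈ 51.5046, hence ||A||_2 = sqrt(λ_max) ≈ 7.1767.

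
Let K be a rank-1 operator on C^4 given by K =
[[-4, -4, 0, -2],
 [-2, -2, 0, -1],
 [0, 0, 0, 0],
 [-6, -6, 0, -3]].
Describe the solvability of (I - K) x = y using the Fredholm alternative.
(I - K) is invertible (det(I - K) = 10 ≠ 0), so for every y in C^4 the equation (I - K) x = y has a unique solution.

K has rank 1, so it is an outer product K = u v^T: every row of K is a multiple of one row vector. Reading off the entries, u = (2, 1, 0, 3) and v = (-2, -2, 0, -1) (row i of K equals u_i·v^T). A rank-one matrix u v^T satisfies K u = u (v·u) and kills the (3)-dimensional subspace v^⊥, so its characteristic polynomial is lambda^3 (lambda - v·u) with v·u = tr K = -9. Hence the eigenvalues of I - K are 1 (multiplicity 3) and 1 - (-9) = 10, so det(I - K) = 10. (Direct check: I - K =
[[5, 4, 0, 2],
 [2, 3, 0, 1],
 [0, 0, 1, 0],
 [6, 6, 0, 4]]
has determinant 10.) The finite-dimensional Fredholm alternative says: either (I - K) is invertible, or ker(I - K) ≠ {0} and then range(I - K) = ker((I - K)^*)^⊥, with dim ker(I - K) = dim ker((I - K)^*). Since det(I - K) ≠ 0, 1 is not an eigenvalue of K and ker(I - K) = {0}, so we are in the first case: for every y there is a unique x = (I - K)^(-1) y. Explicitly, by the Sherman–Morrison formula, (I - u v^T)^(-1) = I + u v^T/(1 - v·u), i.e. (I - K)^(-1) = I + K/(10).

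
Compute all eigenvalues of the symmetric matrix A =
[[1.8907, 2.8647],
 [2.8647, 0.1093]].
sigma(A) ≈ {-2, 4}

A is real symmetric, so its spectrum consists of real eigenvalues. Expanding the characteristic polynomial of the displayed matrix gives
  det(λ I - A) = p(λ) = λ^2 + (-2)λ + (-8).
Solving p(λ) = 0 yields eigenvalues ≈ -2, 4. (A is shown rounded to 4 decimals, so these recover the underlying integer eigenvalues to within that precision.)
Verification: the trace of A = 2 equals the sum of eigenvalues 2, and det(A) ≈ -7.9999 matches the eigenvalue product -8.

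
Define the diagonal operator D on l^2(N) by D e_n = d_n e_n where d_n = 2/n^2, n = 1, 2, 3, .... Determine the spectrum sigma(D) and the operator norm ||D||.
sigma(D) = {2/n^2 : n ≥ 1} ∪ {0}; ||D|| = 2

A bounded diagonal operator on l^2 with diagonal entries d_n has spectrum equal to the closure of {d_n : n ≥ 1}: every d_n is an eigenvalue (with eigenvector e_n), so {d_n} ⊂ sigma(D); the spectrum is closed, so its closure is too; and for lambda not in the closure, (D - lambda I) has bounded inverse (the diagonal entries 1/(d_n - lambda) are bounded). For our sequence d_n = 2/n^2, n = 1, 2, 3, ...:
  - {d_n} = {2/n^2 : n ≥ 1}; the only limit point is 0
  - closure = {2/n^2 : n ≥ 1} ∪ {0}
For the norm: a diagonal operator has ||D|| = sup_n |d_n|. Here d_n = 2/n^2 is positive and decreasing, so sup_n |d_n| = d_1 = 2. So ||D|| = 2.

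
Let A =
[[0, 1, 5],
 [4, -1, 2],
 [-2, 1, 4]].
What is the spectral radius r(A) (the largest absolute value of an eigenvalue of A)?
r(A) ≈ 2.5889

The eigenvalues of A are the roots of its characteristic polynomial. With M = A (coefficients from the trace, the sum of principal 2x2 minors, and det A):
  p(λ) = det(λ I - M) = λ^3 - 3λ^2 + 10.
No integer candidate from the rational root theorem (±divisors of 10) is a root, so the roots are irrational. The cubic discriminant is Δ = -1620 < 0, so there is one real root and a complex-conjugate pair. p(-2) = -10 and p(-1) = 6 have opposite signs, so a root lies in (-2, -1); Newton's method refines it to λ ≈ -1.492. Dividing out (λ - (-1.492)) leaves approximately λ^2 - 4.492λ + 6.7023. For λ^2 - 4.492λ + 6.7023 the discriminant is -6.6307. It is negative, so the remaining roots are the complex-conjugate pair λ ≈ 2.246 ± 1.2875i. Their product equals the constant term, so |λ|^2 ≈ 6.7023 and |λ| ≈ 2.5889.
Thus the eigenvalues (to 4 decimals) are -1.492 (modulus 1.492); 2.246 ± 1.2875i (modulus 2.5889). The spectral radius is the largest modulus: r(A) ≈ 2.5889. (Cross-check: r(A) ≤ ||A||_2 ≈ 6.795; equality holds whenever A is normal, though it can also hold for some non-normal A.)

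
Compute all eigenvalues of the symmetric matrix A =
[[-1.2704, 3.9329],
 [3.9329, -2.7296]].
sigma(A) ≈ {-6, 2}

A is real symmetric, so its spectrum consists of real eigenvalues. Expanding the characteristic polynomial of the displayed matrix gives
  det(λ I - A) = p(λ) = λ^2 + (4)λ + (-12).
Solving p(λ) = 0 yields eigenvalues ≈ -6, 2. (A is shown rounded to 4 decimals, so these recover the underlying integer eigenvalues to within that precision.)
Verification: the trace of A = -4 equals the sum of eigenvalues -4, and det(A) ≈ -12.0000 matches the eigenvalue product -12.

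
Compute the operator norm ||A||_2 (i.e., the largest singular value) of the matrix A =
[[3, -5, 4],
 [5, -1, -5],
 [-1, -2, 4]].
||A||_2 ≈ 8.4542 (= sqrt(largest eigenvalue of A^T A))

||A||_2 = sigma_max(A) = sqrt(lambda_max(A^T A)). Form the symmetric matrix M = A^T A =
[[35, -18, -17],
 [-18, 30, -23],
 [-17, -23, 57]].
Its characteristic polynomial (trace, sum of principal 2x2 minors, determinant of M give the coefficients) is
  p(λ) = det(λ I - M) = λ^3 - 122λ^2 + 3613λ - 121.
No integer candidate from the rational root theorem (±divisors of 121) is a root, so the roots are irrational. The cubic discriminant is Δ = 5719994377 > 0, so there are three distinct real roots. p(0) = -121 and p(1) = 3371 have opposite signs, so a root lies in (0, 1); Newton's method refines it to λ ≈ 0.0335. p(50) = 529 and p(51) = -529 have opposite signs, so a root lies in (50, 51); Newton's method refines it to λ ≈ 50.493. p(71) = -689 and p(72) = 815 have opposite signs, so a root lies in (71, 72); Newton's method refines it to λ ≈ 71.4734. Check (Vieta): the three roots sum to 122, matching tr M = 122.
So the eigenvalues of A^T A are ≈ 0.0335, 50.493, 71.4734 (all ≥ 0, as they must be for A^T A). The largest is λ_max ≈ 71.4734, hence ||A||_2 = sqrt(λ_max) ≈ 8.4542.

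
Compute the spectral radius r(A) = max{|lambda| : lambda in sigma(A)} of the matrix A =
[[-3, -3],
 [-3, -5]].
r(A) = (8 + sqrt(40))/2 ≈ 7.1623

The eigenvalues of A are the roots of its characteristic polynomial. With M = A (coefficients from the trace and determinant):
  p(λ) = det(λ I - M) = λ^2 + 8λ + 6.
For λ^2 + 8λ + 6 the discriminant is 40. It is nonnegative but not a perfect square, so the roots are real and irrational: λ = (-8 ± sqrt(40))/2 ≈ -0.8377, -7.1623.
Thus the eigenvalues (to 4 decimals) are -0.8377 (modulus 0.8377); -7.1623 (modulus 7.1623). The spectral radius is the largest modulus: r(A) = (8 + sqrt(40))/2 ≈ 7.1623. (Cross-check: r(A) ≤ ||A||_2 ≈ 7.1623; equality holds whenever A is normal, though it can also hold for some non-normal A.)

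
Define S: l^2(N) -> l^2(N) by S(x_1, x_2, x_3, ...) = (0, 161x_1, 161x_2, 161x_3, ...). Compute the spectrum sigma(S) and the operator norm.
sigma(S) = closed disk {z in C : |z| ≤ 161}; ||S|| = 161

Note S = 161·U where U is the unit right shift (U x)_k = x_{k-1} (with x_0 := 0); so ||S|| = 161||U|| and sigma(S) = 161·sigma(U). ||S x||^2 = sum_{k≥1} |161x_k|^2 = 25921||x||^2, so ||S|| = 161 and sigma(S) ⊂ {|z| ≤ 161}. For any |lambda| < 161, the equation (S - lambda I) x = 0 forces x_1 = 0, then 161x_k = lambda x_{k+1} ⇒ x = 0, so S has no eigenvalues. But (S - lambda I) is not surjective for |lambda| < 161: solving (S - lambda I) x = e_1 would require x_n proportional to (lambda/161)^(-n), which is not in l^2. So every |lambda| < 161 lies in the residual spectrum. The boundary |lambda| = 161 is in the approximate point spectrum (the spectrum is closed). Hence sigma(S) is the closed disk of radius 161.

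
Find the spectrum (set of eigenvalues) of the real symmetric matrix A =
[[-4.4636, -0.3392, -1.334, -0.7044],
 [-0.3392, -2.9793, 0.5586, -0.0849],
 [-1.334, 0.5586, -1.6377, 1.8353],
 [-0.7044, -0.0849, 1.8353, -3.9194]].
sigma(A) ≈ {-5, -3, 0} (-5 with multiplicity 2)

A is real symmetric, so its spectrum consists of real eigenvalues. Expanding the characteristic polynomial of the displayed matrix gives
  det(λ I - A) = p(λ) = λ^4 + (13)λ^3 + (55)λ^2 + (74.9983)λ + (-0.0032).
Solving p(λ) = 0 yields eigenvalues ≈ -5, -5, -3, 0. (A is shown rounded to 4 decimals, so these recover the underlying integer eigenvalues to within that precision.)
Verification: the trace of A = -13 equals the sum of eigenvalues -13, and det(A) ≈ -0.0032 matches the eigenvalue product 0.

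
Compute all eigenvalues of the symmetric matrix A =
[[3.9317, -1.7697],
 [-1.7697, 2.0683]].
sigma(A) ≈ {1, 5}

A is real symmetric, so its spectrum consists of real eigenvalues. Expanding the characteristic polynomial of the displayed matrix gives
  det(λ I - A) = p(λ) = λ^2 + (-6)λ + (5).
Solving p(λ) = 0 yields eigenvalues ≈ 1, 5. (A is shown rounded to 4 decimals, so these recover the underlying integer eigenvalues to within that precision.)
Verification: the trace of A = 6 equals the sum of eigenvalues 6, and det(A) ≈ 5.0001 matches the eigenvalue product 5.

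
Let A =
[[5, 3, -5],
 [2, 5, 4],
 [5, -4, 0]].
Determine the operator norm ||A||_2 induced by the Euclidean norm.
||A||_2 ≈ 8.1126 (= sqrt(largest eigenvalue of A^T A))

||A||_2 = sigma_max(A) = sqrt(lambda_max(A^T A)). Form the symmetric matrix M = A^T A =
[[54, 5, -17],
 [5, 50, 5],
 [-17, 5, 41]].
Its characteristic polynomial (trace, sum of principal 2x2 minors, determinant of M give the coefficients) is
  p(λ) = det(λ I - M) = λ^3 - 145λ^2 + 6625λ - 93025.
No integer candidate from the rational root theorem (±divisors of 93025) is a root, so the roots are irrational. The cubic discriminant is Δ = 175430000 > 0, so there are three distinct real roots. p(27) = -172 and p(28) = 747 have opposite signs, so a root lies in (27, 28); Newton's method refines it to λ ≈ 27.1772. p(52) = 3 and p(53) = -328 have opposite signs, so a root lies in (52, 53); Newton's method refines it to λ ≈ 52.0087. p(65) = -400 and p(66) = 101 have opposite signs, so a root lies in (65, 66); Newton's method refines it to λ ≈ 65.8141. Check (Vieta): the three roots sum to 145, matching tr M = 145.
So the eigenvalues of A^T A are ≈ 27.1772, 52.0087, 65.8141 (all ≥ 0, as they must be for A^T A). The largest is λ_max ≈ 65.8141, hence ||A||_2 = sqrt(λ_max) ≈ 8.1126.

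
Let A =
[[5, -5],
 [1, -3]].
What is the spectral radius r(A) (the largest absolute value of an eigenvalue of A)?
r(A) = (2 + sqrt(44))/2 ≈ 4.3166

The eigenvalues of A are the roots of its characteristic polynomial. With M = A (coefficients from the trace and determinant):
  p(λ) = det(λ I - M) = λ^2 - 2λ - 10.
For λ^2 - 2λ - 10 the discriminant is 44. It is nonnegative but not a perfect square, so the roots are real and irrational: λ = (2 ± sqrt(44))/2 ≈ 4.3166, -2.3166.
Thus the eigenvalues (to 4 decimals) are 4.3166 (modulus 4.3166); -2.3166 (modulus 2.3166). The spectral radius is the largest modulus: r(A) = (2 + sqrt(44))/2 ≈ 4.3166. (Cross-check: r(A) ≤ ||A||_2 ≈ 7.6344; equality holds whenever A is normal, though it can also hold for some non-normal A.)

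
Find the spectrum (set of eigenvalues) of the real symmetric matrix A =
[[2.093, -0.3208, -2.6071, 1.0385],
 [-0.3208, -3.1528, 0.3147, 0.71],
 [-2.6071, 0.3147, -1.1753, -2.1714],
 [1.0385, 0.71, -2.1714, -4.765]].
sigma(A) ≈ {-6, -3, -2, 4}

A is real symmetric, so its spectrum consists of real eigenvalues. Expanding the characteristic polynomial of the displayed matrix gives
  det(λ I - A) = p(λ) = λ^4 + (7)λ^3 + (-8)λ^2 + (-108)λ + (-144).
Solving p(λ) = 0 yields eigenvalues ≈ -6, -3, -2, 4. (A is shown rounded to 4 decimals, so these recover the underlying integer eigenvalues to within that precision.)
Verification: the trace of A = -7 equals the sum of eigenvalues -7, and det(A) ≈ -144.0006 matches the eigenvalue product -144.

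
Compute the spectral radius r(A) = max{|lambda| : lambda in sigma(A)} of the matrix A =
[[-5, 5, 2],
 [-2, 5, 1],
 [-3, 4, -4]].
r(A) ≈ 4.4197

The eigenvalues of A are the roots of its characteristic polynomial. With M = A (coefficients from the trace, the sum of principal 2x2 minors, and det A):
  p(λ) = det(λ I - M) = λ^3 + 4λ^2 - 13λ - 79.
No integer candidate from the rational root theorem (±divisors of 79) is a root, so the roots are irrational. The cubic discriminant is Δ = -62847 < 0, so there is one real root and a complex-conjugate pair. p(4) = -3 and p(5) = 81 have opposite signs, so a root lies in (4, 5); Newton's method refines it to λ ≈ 4.0443. Dividing out (λ - (4.0443)) leaves approximately λ^2 + 8.0443λ + 19.5336. For λ^2 + 8.0443λ + 19.5336 the discriminant is -13.4237. It is negative, so the remaining roots are the complex-conjugate pair λ ≈ -4.0222 ± 1.8319i. Their product equals the constant term, so |λ|^2 ≈ 19.5336 and |λ| ≈ 4.4197.
Thus the eigenvalues (to 4 decimals) are 4.0443 (modulus 4.0443); -4.0222 ± 1.8319i (modulus 4.4197). The spectral radius is the largest modulus: r(A) ≈ 4.4197. (Cross-check: r(A) ≤ ||A||_2 ≈ 10.0523; equality holds whenever A is normal, though it can also hold for some non-normal A.)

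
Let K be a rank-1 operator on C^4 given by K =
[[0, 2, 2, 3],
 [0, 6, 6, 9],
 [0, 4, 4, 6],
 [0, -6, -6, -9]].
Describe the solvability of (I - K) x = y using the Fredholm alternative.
(I - K) is singular (det(I - K) = 0, i.e. 1 ∈ sigma(K)). (I - K) x = y is solvable iff y ⊥ ker((I - K)^*) = span{(0, 2, 2, 3)}, i.e. iff 2y_2 + 2y_3 + 3y_4 = 0. When solvable, the solutions are x = y + c·(1, 3, 2, -3), c arbitrary (ker(I - K) = span{(1, 3, 2, -3)}, dimension 1).

K has rank 1, so it is an outer product K = u v^T: every row of K is a multiple of one row vector. Reading off the entries, u = (1, 3, 2, -3) and v = (0, 2, 2, 3) (row i of K equals u_i·v^T). A rank-one matrix u v^T satisfies K u = u (v·u) and kills the (3)-dimensional subspace v^⊥, so its characteristic polynomial is lambda^3 (lambda - v·u) with v·u = tr K = 1. Hence the eigenvalues of I - K are 1 (multiplicity 3) and 1 - (1) = 0, so det(I - K) = 0. (Direct check: I - K =
[[1, -2, -2, -3],
 [0, -5, -6, -9],
 [0, -4, -3, -6],
 [0, 6, 6, 10]]
has determinant 0.) So 1 is an eigenvalue of K and (I - K) is not invertible. The finite-dimensional Fredholm alternative says: either (I - K) is invertible, or ker(I - K) ≠ {0} and then range(I - K) = ker((I - K)^*)^⊥, with dim ker(I - K) = dim ker((I - K)^*). We are in the second case, so we need both kernels. Kernel of I - K: (I - K) u = u - u (v·u) = u - u = 0, so ker(I - K) = span{u} = span{(1, 3, 2, -3)} (it is exactly 1-dimensional because rank(I - K) = 3). Kernel of the adjoint: K is real, so (I - K)^* = I - K^T = I - v u^T, and (I - v u^T) v = v - v (u·v) = 0; hence ker((I - K)^*) = span{v} = span{(0, 2, 2, 3)}. Therefore (I - K) x = y is solvable iff <y, v> = 0, i.e. iff 2y_2 + 2y_3 + 3y_4 = 0. When this holds, K y = u (v·y) = 0, so (I - K) y = y and x = y is a particular solution; the full solution set is the line x = y + c·u = y + c·(1, 3, 2, -3), c ∈ C.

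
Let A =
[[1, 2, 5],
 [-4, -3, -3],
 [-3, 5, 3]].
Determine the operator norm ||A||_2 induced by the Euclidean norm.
||A||_2 ≈ 8.6686 (= sqrt(largest eigenvalue of A^T A))

||A||_2 = sigma_max(A) = sqrt(lambda_max(A^T A)). Form the symmetric matrix M = A^T A =
[[26, -1, 8],
 [-1, 38, 34],
 [8, 34, 43]].
Its characteristic polynomial (trace, sum of principal 2x2 minors, determinant of M give the coefficients) is
  p(λ) = det(λ I - M) = λ^3 - 107λ^2 + 2519λ - 9409.
No integer candidate from the rational root theorem (±divisors of 9409) is a root, so the roots are irrational. The cubic discriminant is Δ = 5864819664 > 0, so there are three distinct real roots. p(4) = -981 and p(5) = 636 have opposite signs, so a root lies in (4, 5); Newton's method refines it to λ ≈ 4.5927. p(27) = 284 and p(28) = -813 have opposite signs, so a root lies in (27, 28); Newton's method refines it to λ ≈ 27.2633. p(75) = -484 and p(76) = 2979 have opposite signs, so a root lies in (75, 76); Newton's method refines it to λ ≈ 75.144. Check (Vieta): the three roots sum to 107, matching tr M = 107.
So the eigenvalues of A^T A are ≈ 4.5927, 27.2633, 75.144 (all ≥ 0, as they must be for A^T A). The largest is λ_max ≈ 75.144, hence ||A||_2 = sqrt(λ_max) ≈ 8.6686.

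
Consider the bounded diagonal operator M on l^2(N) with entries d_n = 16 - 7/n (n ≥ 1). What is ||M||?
||M|| = 16

For a diagonal operator on l^2 with entries d_n, ||M|| = sup_n |d_n|. Here d_1 = 9, d_2 = 25/2, ..., and d_n = 16 - 7/n increases monotonically toward 16. All terms lie in [9, 16), so |d_n| = d_n and the supremum is the limit 16, which is not attained by any individual d_n. Hence ||M|| = 16.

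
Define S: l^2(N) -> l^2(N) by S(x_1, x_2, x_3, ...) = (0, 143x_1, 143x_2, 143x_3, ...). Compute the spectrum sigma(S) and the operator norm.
sigma(S) = closed disk {z in C : |z| ≤ 143}; ||S|| = 143

Note S = 143·U where U is the unit right shift (U x)_k = x_{k-1} (with x_0 := 0); so ||S|| = 143||U|| and sigma(S) = 143·sigma(U). ||S x||^2 = sum_{k≥1} |143x_k|^2 = 20449||x||^2, so ||S|| = 143 and sigma(S) ⊂ {|z| ≤ 143}. For any |lambda| < 143, the equation (S - lambda I) x = 0 forces x_1 = 0, then 143x_k = lambda x_{k+1} ⇒ x = 0, so S has no eigenvalues. But (S - lambda I) is not surjective for |lambda| < 143: solving (S - lambda I) x = e_1 would require x_n proportional to (lambda/143)^(-n), which is not in l^2. So every |lambda| < 143 lies in the residual spectrum. The boundary |lambda| = 143 is in the approximate point spectrum (the spectrum is closed). Hence sigma(S) is the closed disk of radius 143.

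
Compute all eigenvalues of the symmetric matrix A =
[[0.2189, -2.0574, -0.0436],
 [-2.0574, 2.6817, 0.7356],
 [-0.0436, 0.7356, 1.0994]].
sigma(A) ≈ {-1, 1, 4}

A is real symmetric, so its spectrum consists of real eigenvalues. Expanding the characteristic polynomial of the displayed matrix gives
  det(λ I - A) = p(λ) = λ^3 + (-4)λ^2 + (-1)λ + (4).
Solving p(λ) = 0 yields eigenvalues ≈ -1, 1, 4. (A is shown rounded to 4 decimals, so these recover the underlying integer eigenvalues to within that precision.)
Verification: the trace of A = 4 equals the sum of eigenvalues 4, and det(A) ≈ -3.9998 matches the eigenvalue product -4.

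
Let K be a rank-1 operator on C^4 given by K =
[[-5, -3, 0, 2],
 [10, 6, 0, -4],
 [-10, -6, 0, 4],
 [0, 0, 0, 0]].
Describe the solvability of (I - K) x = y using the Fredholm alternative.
(I - K) is singular (det(I - K) = 0, i.e. 1 ∈ sigma(K)). (I - K) x = y is solvable iff y ⊥ ker((I - K)^*) = span{(-5, -3, 0, 2)}, i.e. iff -5y_1 - 3y_2 + 2y_4 = 0. When solvable, the solutions are x = y + c·(1, -2, 2, 0), c arbitrary (ker(I - K) = span{(1, -2, 2, 0)}, dimension 1).

K has rank 1, so it is an outer product K = u v^T: every row of K is a multiple of one row vector. Reading off the entries, u = (1, -2, 2, 0) and v = (-5, -3, 0, 2) (row i of K equals u_i·v^T). A rank-one matrix u v^T satisfies K u = u (v·u) and kills the (3)-dimensional subspace v^⊥, so its characteristic polynomial is lambda^3 (lambda - v·u) with v·u = tr K = 1. Hence the eigenvalues of I - K are 1 (multiplicity 3) and 1 - (1) = 0, so det(I - K) = 0. (Direct check: I - K =
[[6, 3, 0, -2],
 [-10, -5, 0, 4],
 [10, 6, 1, -4],
 [0, 0, 0, 1]]
has determinant 0.) So 1 is an eigenvalue of K and (I - K) is not invertible. The finite-dimensional Fredholm alternative says: either (I - K) is invertible, or ker(I - K) ≠ {0} and then range(I - K) = ker((I - K)^*)^⊥, with dim ker(I - K) = dim ker((I - K)^*). We are in the second case, so we need both kernels. Kernel of I - K: (I - K) u = u - u (v·u) = u - u = 0, so ker(I - K) = span{u} = span{(1, -2, 2, 0)} (it is exactly 1-dimensional because rank(I - K) = 3). Kernel of the adjoint: K is real, so (I - K)^* = I - K^T = I - v u^T, and (I - v u^T) v = v - v (u·v) = 0; hence ker((I - K)^*) = span{v} = span{(-5, -3, 0, 2)}. Therefore (I - K) x = y is solvable iff <y, v> = 0, i.e. iff -5y_1 - 3y_2 + 2y_4 = 0. When this holds, K y = u (v·y) = 0, so (I - K) y = y and x = y is a particular solution; the full solution set is the line x = y + c·u = y + c·(1, -2, 2, 0), c ∈ C.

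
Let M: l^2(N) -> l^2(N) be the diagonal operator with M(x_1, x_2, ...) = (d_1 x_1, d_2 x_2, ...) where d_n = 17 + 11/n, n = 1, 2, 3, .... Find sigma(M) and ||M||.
sigma(M) = {17 + 11/n : n ≥ 1} ∪ {17}; ||M|| = 28

A bounded diagonal operator on l^2 with diagonal entries d_n has spectrum equal to the closure of {d_n : n ≥ 1}: every d_n is an eigenvalue (with eigenvector e_n), so {d_n} ⊂ sigma(M); the spectrum is closed, so its closure is too; and for lambda not in the closure, (M - lambda I) has bounded inverse (the diagonal entries 1/(d_n - lambda) are bounded). For our sequence d_n = 17 + 11/n, n = 1, 2, 3, ...:
  - {d_n} = {17 + 11/n : n ≥ 1}; the only limit point is 17
  - closure = {17 + 11/n : n ≥ 1} ∪ {17}
For the norm: a diagonal operator has ||M|| = sup_n |d_n|. Here d_n = 17 + 11/n is positive and decreasing, so sup_n |d_n| = d_1 = 17 + 11 = 28. So ||M|| = 28.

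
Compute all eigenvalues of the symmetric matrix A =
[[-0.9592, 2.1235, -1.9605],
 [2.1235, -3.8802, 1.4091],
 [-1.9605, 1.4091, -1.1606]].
sigma(A) ≈ {-6, -1, 1}

A is real symmetric, so its spectrum consists of real eigenvalues. Expanding the characteristic polynomial of the displayed matrix gives
  det(λ I - A) = p(λ) = λ^3 + (6)λ^2 + (-1)λ + (-6).
Solving p(λ) = 0 yields eigenvalues ≈ -6, -1, 1. (A is shown rounded to 4 decimals, so these recover the underlying integer eigenvalues to within that precision.)
Verification: the trace of A = -6 equals the sum of eigenvalues -6, and det(A) ≈ 5.9996 matches the eigenvalue product 6.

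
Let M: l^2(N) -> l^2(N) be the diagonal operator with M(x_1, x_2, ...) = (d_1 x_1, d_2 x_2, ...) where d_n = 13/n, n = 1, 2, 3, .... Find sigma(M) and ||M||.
sigma(M) = {13/n : n ≥ 1} ∪ {0}; ||M|| = 13

A bounded diagonal operator on l^2 with diagonal entries d_n has spectrum equal to the closure of {d_n : n ≥ 1}: every d_n is an eigenvalue (with eigenvector e_n), so {d_n} ⊂ sigma(M); the spectrum is closed, so its closure is too; and for lambda not in the closure, (M - lambda I) has bounded inverse (the diagonal entries 1/(d_n - lambda) are bounded). For our sequence d_n = 13/n, n = 1, 2, 3, ...:
  - {d_n} = {13/n : n ≥ 1}; the only limit point is 0
  - closure = {13/n : n ≥ 1} ∪ {0}
For the norm: a diagonal operator has ||M|| = sup_n |d_n|. Here d_n = 13/n is positive and decreasing, so sup_n |d_n| = d_1 = 13. So ||M|| = 13.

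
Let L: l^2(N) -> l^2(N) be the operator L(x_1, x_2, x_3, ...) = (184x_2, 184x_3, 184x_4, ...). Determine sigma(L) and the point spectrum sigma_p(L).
sigma(L) = closed disk {z in C : |z| ≤ 184}; sigma_p(L) = open disk {z in C : |z| < 184}

Note L = 184·V where V is the unit left shift (V x)_k = x_{k+1}; so sigma(L) = 184·sigma(V) and ||L|| = 184||V||. ||L x||^2 = 33856sum_{k≥2} |x_k|^2 ≤ 33856||x||^2, with equality on {x : x_1 = 0}, so ||L|| = 184. For any lambda with |lambda| < 184, set r = lambda/184 (|r| < 1); the vector x = (1, r, r^2, ...) is in l^2 and satisfies L x = 184(r, r^2, ...) = lambda x, so lambda is an eigenvalue. On the boundary |lambda| = 184 the geometric series diverges, so no l^2 eigenvector exists, but these lambda lie in the approximate point spectrum. Hence sigma(L) is the closed disk of radius 184 and sigma_p(L) is the open disk.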